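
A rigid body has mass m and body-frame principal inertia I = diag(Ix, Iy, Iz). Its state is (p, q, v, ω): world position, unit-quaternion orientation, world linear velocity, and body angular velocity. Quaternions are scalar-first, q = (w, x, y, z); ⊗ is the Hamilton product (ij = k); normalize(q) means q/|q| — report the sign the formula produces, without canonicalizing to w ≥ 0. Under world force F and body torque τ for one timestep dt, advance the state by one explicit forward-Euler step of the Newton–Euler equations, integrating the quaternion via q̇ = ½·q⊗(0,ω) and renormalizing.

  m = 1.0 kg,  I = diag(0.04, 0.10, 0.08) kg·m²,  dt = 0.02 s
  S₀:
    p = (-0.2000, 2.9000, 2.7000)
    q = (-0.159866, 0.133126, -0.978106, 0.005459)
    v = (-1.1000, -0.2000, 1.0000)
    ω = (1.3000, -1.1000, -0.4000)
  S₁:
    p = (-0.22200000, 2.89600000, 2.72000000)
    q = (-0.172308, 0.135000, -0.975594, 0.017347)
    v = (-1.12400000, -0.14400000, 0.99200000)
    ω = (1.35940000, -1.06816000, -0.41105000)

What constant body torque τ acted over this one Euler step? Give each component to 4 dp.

τ = (0.1100, 0.1800, -0.1300)

Δω = ω₁−ω₀ = (0.05940000, 0.03184000, -0.01105000)
precession coupling = (-0.0088, 0.0208, -0.0858)
I·α + gyro = (0.1100, 0.1800, -0.1300)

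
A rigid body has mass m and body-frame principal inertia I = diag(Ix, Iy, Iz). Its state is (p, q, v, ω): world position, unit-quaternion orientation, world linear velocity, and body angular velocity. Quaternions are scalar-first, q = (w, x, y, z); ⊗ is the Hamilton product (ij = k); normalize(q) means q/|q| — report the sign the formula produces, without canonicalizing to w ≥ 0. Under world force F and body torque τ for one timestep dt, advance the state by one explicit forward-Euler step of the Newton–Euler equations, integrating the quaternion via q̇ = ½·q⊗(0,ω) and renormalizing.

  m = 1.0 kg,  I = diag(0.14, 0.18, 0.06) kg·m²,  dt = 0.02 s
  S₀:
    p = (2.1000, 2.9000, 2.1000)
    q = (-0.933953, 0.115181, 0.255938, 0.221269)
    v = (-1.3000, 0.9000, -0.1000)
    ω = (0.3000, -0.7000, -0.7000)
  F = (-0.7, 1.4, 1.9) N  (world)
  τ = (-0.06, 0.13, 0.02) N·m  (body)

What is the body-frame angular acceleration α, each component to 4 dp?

α = (-0.0086, 0.8156, 0.4733)

precession coupling ω×(Iω) = (-0.0588, -0.0168, -0.0084)
α = I⁻¹(τ − ω×Iω) = (-0.0086, 0.8156, 0.4733)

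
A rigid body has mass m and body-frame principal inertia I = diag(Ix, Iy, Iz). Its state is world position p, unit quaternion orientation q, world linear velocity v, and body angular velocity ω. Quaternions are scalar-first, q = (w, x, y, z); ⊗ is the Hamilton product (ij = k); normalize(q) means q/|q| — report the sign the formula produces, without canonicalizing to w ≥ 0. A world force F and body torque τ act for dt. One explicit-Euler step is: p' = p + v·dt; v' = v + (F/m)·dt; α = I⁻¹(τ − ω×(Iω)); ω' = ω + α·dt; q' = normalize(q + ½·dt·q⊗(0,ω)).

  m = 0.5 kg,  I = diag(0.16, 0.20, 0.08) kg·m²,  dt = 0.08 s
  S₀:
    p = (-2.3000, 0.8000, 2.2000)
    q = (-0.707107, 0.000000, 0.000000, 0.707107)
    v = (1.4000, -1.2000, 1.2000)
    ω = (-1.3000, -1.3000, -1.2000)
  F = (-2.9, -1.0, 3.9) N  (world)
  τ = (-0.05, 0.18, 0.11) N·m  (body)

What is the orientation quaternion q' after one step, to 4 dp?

2q̇ = q⊗(0,ω) = (0.8485284, 1.8384782, 0.0000000, 0.8485284)
q + ½dt·q⊗(0,ω), renormalized = (-0.6706, 0.0733, 0.0000, 0.7382)

q' = (-0.6706, 0.0733, 0.0000, 0.7382)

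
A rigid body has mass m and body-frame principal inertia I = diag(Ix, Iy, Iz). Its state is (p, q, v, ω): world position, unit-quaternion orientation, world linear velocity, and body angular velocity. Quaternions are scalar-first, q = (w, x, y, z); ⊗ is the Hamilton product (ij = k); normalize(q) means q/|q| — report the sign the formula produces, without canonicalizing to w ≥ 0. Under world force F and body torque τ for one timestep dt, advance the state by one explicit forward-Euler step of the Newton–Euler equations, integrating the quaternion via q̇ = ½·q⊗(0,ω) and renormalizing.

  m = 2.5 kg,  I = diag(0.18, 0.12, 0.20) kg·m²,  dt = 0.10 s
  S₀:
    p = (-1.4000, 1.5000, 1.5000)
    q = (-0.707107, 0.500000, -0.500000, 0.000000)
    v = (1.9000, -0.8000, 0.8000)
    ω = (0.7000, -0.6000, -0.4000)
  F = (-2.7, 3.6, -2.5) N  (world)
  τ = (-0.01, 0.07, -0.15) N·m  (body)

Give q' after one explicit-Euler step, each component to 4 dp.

q' = (-0.7387, 0.4846, -0.4682, 0.0166)

q⊗(0,ω) = (-0.6500000, -0.2949749, 0.6242642, 0.3328428)
q' = normalize(q + ½dt·q⊗(0,ω)) = (-0.7387, 0.4846, -0.4682, 0.0166)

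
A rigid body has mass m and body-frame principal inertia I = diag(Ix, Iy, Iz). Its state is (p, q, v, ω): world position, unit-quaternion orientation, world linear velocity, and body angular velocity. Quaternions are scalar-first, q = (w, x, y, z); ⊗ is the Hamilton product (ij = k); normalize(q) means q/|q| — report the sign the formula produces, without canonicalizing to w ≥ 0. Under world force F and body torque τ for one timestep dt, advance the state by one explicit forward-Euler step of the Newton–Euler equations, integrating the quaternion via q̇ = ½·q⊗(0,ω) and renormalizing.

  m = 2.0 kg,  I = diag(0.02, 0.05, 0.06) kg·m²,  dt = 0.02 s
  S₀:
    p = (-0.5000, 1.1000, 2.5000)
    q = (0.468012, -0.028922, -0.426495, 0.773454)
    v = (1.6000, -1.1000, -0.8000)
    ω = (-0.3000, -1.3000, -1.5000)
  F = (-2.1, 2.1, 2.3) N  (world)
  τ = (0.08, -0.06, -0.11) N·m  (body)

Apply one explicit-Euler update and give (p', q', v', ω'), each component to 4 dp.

p' = p + v·dt = (-0.4680, 1.0780, 2.4840)
v' = v + a·dt = (1.5790, -1.0790, -0.7770)
α = I⁻¹(τ − ω×Iω) = (3.0250, -0.8400, -2.0283)
new body rate ω' = (-0.2395, -1.3168, -1.5406)
Hamilton product q⊗(0,ω) = (0.5970609, 1.5048291, -0.8838348, -0.7923679)
updated quaternion q' = (0.4739, -0.0139, -0.4352, 0.7654)

p' = (-0.4680, 1.0780, 2.4840)
q' = (0.4739, -0.0139, -0.4352, 0.7654)
v' = (1.5790, -1.0790, -0.7770)
ω' = (-0.2395, -1.3168, -1.5406)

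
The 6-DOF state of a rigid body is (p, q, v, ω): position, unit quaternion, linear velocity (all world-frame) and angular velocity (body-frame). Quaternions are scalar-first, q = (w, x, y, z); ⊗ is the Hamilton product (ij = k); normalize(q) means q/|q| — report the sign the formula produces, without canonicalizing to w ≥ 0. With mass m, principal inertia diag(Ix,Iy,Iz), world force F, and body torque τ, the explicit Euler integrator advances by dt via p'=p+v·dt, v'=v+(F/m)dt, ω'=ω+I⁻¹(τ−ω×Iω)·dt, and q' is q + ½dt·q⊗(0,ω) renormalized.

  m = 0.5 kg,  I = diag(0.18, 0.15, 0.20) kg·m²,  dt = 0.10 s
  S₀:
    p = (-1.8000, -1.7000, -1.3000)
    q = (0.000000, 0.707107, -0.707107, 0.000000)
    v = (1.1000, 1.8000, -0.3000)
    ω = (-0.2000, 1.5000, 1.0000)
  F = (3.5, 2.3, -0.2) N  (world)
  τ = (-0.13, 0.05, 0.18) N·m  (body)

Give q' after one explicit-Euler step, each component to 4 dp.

2q̇ = q⊗(0,ω) = (1.2020819, -0.7071070, -0.7071070, 0.9192391)
q + ½dt·q⊗(0,ω), renormalized = (0.0599, 0.6690, -0.7394, 0.0458)

q' = (0.0599, 0.6690, -0.7394, 0.0458)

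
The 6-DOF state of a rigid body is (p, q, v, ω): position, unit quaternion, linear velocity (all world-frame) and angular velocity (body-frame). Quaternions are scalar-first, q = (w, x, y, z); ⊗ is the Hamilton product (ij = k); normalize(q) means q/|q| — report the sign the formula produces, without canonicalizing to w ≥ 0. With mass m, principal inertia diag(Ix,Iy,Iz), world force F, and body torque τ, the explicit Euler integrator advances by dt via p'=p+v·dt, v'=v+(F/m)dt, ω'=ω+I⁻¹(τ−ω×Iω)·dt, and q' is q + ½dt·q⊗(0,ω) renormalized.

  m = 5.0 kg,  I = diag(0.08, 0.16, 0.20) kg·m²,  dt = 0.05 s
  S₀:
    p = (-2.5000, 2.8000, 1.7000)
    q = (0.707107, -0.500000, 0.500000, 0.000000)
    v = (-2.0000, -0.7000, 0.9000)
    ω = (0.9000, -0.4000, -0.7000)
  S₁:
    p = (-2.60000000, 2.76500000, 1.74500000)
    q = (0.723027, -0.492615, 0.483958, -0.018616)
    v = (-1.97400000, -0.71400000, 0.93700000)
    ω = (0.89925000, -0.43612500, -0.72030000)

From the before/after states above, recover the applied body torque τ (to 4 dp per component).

rate change Δω = (-0.00075000, -0.03612500, -0.02030000)
applied torque τ = (0.0100, -0.0400, -0.1100)

τ = (0.0100, -0.0400, -0.1100)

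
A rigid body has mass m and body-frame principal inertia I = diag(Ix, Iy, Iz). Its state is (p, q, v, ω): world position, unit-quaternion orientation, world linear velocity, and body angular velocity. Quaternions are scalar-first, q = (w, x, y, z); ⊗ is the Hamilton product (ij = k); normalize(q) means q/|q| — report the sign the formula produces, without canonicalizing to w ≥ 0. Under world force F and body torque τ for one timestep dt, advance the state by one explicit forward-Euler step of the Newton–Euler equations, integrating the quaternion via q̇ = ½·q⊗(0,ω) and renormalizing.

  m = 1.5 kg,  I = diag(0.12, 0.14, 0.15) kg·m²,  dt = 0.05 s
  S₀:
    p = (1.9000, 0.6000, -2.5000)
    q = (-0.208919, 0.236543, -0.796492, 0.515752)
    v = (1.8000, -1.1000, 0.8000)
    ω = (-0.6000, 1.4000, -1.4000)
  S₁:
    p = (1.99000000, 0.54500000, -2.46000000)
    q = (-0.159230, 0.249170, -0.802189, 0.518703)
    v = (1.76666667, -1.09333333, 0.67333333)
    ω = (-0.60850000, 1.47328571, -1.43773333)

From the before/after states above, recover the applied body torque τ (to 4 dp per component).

Δω = ω₁−ω₀ = (-0.00850000, 0.07328571, -0.03773333)
gyro term ω₀×Iω₀ = (-0.0196, -0.0252, -0.0168)
I·α + gyro = (-0.0400, 0.1800, -0.1300)

τ = (-0.0400, 0.1800, -0.1300)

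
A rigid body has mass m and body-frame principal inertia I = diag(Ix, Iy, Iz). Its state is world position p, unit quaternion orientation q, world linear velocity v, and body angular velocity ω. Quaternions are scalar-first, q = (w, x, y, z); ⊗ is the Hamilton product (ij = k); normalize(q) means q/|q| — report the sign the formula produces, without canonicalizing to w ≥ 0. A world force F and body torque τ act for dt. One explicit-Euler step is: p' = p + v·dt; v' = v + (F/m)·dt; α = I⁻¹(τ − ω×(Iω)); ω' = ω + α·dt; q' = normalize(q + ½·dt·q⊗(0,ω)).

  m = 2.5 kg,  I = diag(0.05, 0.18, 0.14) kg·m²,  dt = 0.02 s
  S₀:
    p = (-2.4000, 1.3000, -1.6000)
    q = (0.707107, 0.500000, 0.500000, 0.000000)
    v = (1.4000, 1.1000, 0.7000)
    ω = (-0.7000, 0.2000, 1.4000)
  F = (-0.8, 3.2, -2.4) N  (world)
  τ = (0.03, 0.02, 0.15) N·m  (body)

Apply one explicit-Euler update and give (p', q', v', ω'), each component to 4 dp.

p' = (-2.3720, 1.3220, -1.5860)
q' = (0.7095, 0.5020, 0.4944, 0.0144)
v' = (1.3936, 1.1256, 0.6808)
ω' = (-0.6835, 0.1924, 1.4240)

gyro term ω×Iω = (-0.0112, 0.0882, -0.0182)
α = I⁻¹(τ − ω×Iω) = (0.8240, -0.3789, 1.2014)
ω' = ω + α·dt = (-0.6835, 0.1924, 1.4240)
2q̇ = q⊗(0,ω) = (0.2500000, 0.2050251, -0.5585786, 1.4399498)
q' = normalize(q + ½dt·q⊗(0,ω)) = (0.7095, 0.5020, 0.4944, 0.0144)
a = F/m = (-0.3200, 1.2800, -0.9600)
new position p' = (-2.3720, 1.3220, -1.5860)
v' = v + a·dt = (1.3936, 1.1256, 0.6808)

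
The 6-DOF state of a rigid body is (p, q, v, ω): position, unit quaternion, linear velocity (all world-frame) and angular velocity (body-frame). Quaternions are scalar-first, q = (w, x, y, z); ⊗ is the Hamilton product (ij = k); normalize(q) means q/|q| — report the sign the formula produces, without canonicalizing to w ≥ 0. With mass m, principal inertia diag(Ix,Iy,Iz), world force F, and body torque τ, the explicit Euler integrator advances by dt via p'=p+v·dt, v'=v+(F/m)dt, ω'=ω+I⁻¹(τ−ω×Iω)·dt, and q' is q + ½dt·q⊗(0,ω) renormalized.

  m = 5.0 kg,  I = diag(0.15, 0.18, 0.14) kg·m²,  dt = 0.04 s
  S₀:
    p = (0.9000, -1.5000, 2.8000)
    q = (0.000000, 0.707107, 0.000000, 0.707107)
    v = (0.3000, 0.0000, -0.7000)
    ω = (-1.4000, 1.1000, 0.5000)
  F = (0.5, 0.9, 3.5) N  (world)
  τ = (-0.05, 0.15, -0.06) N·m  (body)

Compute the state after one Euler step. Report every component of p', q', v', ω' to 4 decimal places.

linear accel F/m = (0.1000, 0.1800, 0.7000)
p + v·dt = (0.9120, -1.5000, 2.7720)
v' = v + a·dt = (0.3040, 0.0072, -0.6720)
gyro term ω×Iω = (-0.0220, -0.0070, -0.0462)
angular accel α = (-0.1867, 0.8722, -0.0986)
ω' = ω + α·dt = (-1.4075, 1.1349, 0.4961)
Hamilton product q⊗(0,ω) = (0.6363963, -0.7778177, -1.3435033, 0.7778177)
q + ½dt·q⊗(0,ω), renormalized = (0.0127, 0.6911, -0.0269, 0.7222)

p' = (0.9120, -1.5000, 2.7720)
q' = (0.0127, 0.6911, -0.0269, 0.7222)
v' = (0.3040, 0.0072, -0.6720)
ω' = (-1.4075, 1.1349, 0.4961)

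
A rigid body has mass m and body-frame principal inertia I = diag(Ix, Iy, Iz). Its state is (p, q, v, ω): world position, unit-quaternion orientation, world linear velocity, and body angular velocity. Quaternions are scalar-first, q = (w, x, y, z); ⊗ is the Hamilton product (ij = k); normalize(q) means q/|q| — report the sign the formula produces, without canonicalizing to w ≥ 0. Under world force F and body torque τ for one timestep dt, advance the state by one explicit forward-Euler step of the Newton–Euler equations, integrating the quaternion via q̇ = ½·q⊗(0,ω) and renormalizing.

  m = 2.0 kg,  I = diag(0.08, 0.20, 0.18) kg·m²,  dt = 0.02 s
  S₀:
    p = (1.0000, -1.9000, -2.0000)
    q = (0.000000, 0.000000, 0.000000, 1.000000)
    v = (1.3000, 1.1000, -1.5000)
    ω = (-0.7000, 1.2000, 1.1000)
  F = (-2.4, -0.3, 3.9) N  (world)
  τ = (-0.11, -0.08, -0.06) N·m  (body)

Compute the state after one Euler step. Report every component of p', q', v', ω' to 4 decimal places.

gyro term ω×Iω = (-0.0264, 0.0770, -0.1008)
(τ − ω×Iω)/I = (-1.0450, -0.7850, 0.2267)
new body rate ω' = (-0.7209, 1.1843, 1.1045)
2q̇ = q⊗(0,ω) = (-1.1000000, -1.2000000, -0.7000000, 0.0000000)
updated quaternion q' = (-0.0110, -0.0120, -0.0070, 0.9998)
a = F/m = (-1.2000, -0.1500, 1.9500)
p + v·dt = (1.0260, -1.8780, -2.0300)
v + (F/m)dt = (1.2760, 1.0970, -1.4610)

p' = (1.0260, -1.8780, -2.0300)
q' = (-0.0110, -0.0120, -0.0070, 0.9998)
v' = (1.2760, 1.0970, -1.4610)
ω' = (-0.7209, 1.1843, 1.1045)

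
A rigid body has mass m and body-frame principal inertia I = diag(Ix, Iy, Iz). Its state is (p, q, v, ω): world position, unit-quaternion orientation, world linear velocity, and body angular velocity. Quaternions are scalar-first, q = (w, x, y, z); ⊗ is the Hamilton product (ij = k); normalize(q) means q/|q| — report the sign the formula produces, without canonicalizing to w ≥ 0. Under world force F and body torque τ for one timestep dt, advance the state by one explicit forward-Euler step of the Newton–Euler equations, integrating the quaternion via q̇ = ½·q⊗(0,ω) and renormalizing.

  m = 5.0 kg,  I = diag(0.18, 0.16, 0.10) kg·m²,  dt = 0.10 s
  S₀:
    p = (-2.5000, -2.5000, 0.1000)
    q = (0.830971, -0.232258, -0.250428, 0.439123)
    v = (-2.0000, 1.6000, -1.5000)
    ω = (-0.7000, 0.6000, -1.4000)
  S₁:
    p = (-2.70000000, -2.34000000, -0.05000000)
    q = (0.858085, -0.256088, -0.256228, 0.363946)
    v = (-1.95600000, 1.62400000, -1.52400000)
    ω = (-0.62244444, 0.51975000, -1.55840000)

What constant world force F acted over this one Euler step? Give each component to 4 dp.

velocity change Δv = (0.04400000, 0.02400000, -0.02400000)
F = m·Δv/dt = (2.2000, 1.2000, -1.2000)

F = (2.2000, 1.2000, -1.2000)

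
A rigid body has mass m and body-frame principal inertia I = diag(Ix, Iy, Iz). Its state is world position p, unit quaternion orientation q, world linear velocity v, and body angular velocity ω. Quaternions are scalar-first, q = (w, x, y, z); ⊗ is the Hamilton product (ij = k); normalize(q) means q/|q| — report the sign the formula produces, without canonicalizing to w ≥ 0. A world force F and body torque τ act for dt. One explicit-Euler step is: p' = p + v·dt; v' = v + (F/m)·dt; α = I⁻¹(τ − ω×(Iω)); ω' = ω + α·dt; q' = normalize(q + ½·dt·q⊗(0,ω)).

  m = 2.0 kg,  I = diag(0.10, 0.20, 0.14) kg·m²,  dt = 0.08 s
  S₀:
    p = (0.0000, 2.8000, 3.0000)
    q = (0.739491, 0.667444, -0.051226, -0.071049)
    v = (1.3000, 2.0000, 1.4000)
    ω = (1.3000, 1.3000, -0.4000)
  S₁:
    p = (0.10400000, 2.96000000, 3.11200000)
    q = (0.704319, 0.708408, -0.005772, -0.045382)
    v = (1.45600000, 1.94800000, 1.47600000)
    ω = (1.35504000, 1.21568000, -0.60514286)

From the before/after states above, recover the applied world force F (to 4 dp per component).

velocity change Δv = (0.15600000, -0.05200000, 0.07600000)
applied force F = (3.9000, -1.3000, 1.9000)

F = (3.9000, -1.3000, 1.9000)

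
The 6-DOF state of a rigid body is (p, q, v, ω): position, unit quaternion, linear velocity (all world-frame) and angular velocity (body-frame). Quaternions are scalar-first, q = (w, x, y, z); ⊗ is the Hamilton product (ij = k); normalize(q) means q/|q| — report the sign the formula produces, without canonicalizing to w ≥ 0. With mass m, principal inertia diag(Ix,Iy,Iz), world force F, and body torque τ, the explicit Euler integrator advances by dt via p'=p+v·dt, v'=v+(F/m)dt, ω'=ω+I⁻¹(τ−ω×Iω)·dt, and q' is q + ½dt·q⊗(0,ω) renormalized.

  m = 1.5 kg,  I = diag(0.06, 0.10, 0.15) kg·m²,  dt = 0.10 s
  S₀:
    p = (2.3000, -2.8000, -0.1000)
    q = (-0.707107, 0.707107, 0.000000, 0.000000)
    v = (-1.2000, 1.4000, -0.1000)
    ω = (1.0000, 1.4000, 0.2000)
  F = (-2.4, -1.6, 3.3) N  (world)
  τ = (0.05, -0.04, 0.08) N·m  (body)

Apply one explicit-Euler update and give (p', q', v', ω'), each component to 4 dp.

a = (-1.6000, -1.0667, 2.2000)
new position p' = (2.1800, -2.6600, -0.1100)
v' = v + a·dt = (-1.3600, 1.2933, 0.1200)
ω×(Iω) gyroscopic = (0.0140, -0.0180, 0.0560)
α = I⁻¹(τ − ω×Iω) = (0.6000, -0.2200, 0.1600)
ω + α·dt = (1.0600, 1.3780, 0.2160)
Hamilton product q⊗(0,ω) = (-0.7071070, -0.7071070, -1.1313712, 0.8485284)
q' = normalize(q + ½dt·q⊗(0,ω)) = (-0.7397, 0.6692, -0.0564, 0.0423)

p' = (2.1800, -2.6600, -0.1100)
q' = (-0.7397, 0.6692, -0.0564, 0.0423)
v' = (-1.3600, 1.2933, 0.1200)
ω' = (1.0600, 1.3780, 0.2160)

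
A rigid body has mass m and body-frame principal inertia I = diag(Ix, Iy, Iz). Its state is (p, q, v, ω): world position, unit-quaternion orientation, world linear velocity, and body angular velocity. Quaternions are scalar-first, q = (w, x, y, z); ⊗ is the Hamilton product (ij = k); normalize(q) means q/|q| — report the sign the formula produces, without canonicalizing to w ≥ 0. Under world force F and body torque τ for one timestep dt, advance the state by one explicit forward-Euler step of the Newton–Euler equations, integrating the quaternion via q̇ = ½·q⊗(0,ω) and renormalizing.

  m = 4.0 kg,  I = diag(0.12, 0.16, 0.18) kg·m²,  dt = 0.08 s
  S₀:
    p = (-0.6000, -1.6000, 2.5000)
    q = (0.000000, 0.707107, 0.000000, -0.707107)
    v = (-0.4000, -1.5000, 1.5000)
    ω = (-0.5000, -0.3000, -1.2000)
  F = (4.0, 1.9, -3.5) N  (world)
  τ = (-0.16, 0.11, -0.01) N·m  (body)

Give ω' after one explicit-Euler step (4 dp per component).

angular accel α = (-1.3933, 0.9125, -0.0889)
new body rate ω' = (-0.6115, -0.2270, -1.2071)

ω' = (-0.6115, -0.2270, -1.2071)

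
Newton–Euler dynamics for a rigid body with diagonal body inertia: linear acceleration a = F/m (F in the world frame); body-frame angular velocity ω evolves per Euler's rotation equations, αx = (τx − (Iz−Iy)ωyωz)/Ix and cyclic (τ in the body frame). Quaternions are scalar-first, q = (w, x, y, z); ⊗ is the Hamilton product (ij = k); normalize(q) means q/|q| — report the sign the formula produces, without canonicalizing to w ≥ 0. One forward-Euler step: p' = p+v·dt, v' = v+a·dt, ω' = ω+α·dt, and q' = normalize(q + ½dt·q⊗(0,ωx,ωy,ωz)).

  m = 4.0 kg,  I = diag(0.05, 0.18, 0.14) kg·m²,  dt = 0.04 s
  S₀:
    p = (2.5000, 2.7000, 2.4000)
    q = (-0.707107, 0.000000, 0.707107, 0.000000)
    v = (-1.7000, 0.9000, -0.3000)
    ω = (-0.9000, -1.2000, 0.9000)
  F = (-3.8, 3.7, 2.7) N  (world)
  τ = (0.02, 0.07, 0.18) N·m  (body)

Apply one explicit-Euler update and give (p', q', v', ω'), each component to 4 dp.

p' = (2.4320, 2.7360, 2.3880)
q' = (-0.6897, 0.0254, 0.7236, 0.0000)
v' = (-1.7380, 0.9370, -0.2730)
ω' = (-0.9186, -1.2006, 0.9113)

p + v·dt = (2.4320, 2.7360, 2.3880)
new velocity v' = (-1.7380, 0.9370, -0.2730)
gyro term ω×Iω = (0.0432, 0.0729, 0.1404)
α = I⁻¹(τ − ω×Iω) = (-0.4640, -0.0161, 0.2829)
new body rate ω' = (-0.9186, -1.2006, 0.9113)
q⊗(0,ω) = (0.8485284, 1.2727926, 0.8485284, 0.0000000)
q + ½dt·q⊗(0,ω), renormalized = (-0.6897, 0.0254, 0.7236, 0.0000)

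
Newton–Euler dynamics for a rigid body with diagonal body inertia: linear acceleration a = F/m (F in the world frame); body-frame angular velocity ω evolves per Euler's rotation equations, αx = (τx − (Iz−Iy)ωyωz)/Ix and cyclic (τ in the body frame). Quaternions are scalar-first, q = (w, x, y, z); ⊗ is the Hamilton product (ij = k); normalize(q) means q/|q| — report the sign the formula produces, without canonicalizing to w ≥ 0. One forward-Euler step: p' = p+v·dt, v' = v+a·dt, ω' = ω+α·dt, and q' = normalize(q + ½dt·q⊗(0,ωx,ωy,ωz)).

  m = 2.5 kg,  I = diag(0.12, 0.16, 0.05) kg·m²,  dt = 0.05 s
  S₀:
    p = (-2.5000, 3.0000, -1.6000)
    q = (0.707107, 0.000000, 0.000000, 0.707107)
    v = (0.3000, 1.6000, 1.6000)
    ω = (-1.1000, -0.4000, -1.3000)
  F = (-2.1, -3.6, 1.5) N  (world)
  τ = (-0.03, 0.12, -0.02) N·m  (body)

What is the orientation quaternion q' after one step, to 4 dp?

q⊗(0,ω) = (0.9192391, -0.4949749, -1.0606605, -0.9192391)
q + ½dt·q⊗(0,ω), renormalized = (0.7294, -0.0124, -0.0265, 0.6835)

q' = (0.7294, -0.0124, -0.0265, 0.6835)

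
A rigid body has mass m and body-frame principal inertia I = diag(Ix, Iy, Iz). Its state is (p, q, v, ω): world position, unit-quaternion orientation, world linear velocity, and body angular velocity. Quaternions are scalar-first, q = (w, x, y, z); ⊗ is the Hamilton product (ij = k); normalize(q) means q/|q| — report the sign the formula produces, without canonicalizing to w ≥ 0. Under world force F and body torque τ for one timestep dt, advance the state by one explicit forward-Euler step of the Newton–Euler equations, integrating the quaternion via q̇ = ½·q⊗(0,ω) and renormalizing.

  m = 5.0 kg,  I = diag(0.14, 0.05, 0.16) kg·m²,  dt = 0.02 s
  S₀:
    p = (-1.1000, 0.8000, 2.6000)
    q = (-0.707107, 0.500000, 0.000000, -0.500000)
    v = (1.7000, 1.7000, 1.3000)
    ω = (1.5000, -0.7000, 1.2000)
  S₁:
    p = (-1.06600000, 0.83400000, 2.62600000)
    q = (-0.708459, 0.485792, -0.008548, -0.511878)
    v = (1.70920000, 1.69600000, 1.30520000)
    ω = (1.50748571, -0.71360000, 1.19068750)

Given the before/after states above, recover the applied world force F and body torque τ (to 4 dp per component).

F = (2.3000, -1.0000, 1.3000)
τ = (-0.0400, -0.0700, 0.0200)

Δv = v₁−v₀ = (0.00920000, -0.00400000, 0.00520000)
F = m·Δv/dt = (2.3000, -1.0000, 1.3000)
Δω = ω₁−ω₀ = (0.00748571, -0.01360000, -0.00931250)
ω₀×(Iω₀) = (-0.0924, -0.0360, 0.0945)
applied torque τ = (-0.0400, -0.0700, 0.0200)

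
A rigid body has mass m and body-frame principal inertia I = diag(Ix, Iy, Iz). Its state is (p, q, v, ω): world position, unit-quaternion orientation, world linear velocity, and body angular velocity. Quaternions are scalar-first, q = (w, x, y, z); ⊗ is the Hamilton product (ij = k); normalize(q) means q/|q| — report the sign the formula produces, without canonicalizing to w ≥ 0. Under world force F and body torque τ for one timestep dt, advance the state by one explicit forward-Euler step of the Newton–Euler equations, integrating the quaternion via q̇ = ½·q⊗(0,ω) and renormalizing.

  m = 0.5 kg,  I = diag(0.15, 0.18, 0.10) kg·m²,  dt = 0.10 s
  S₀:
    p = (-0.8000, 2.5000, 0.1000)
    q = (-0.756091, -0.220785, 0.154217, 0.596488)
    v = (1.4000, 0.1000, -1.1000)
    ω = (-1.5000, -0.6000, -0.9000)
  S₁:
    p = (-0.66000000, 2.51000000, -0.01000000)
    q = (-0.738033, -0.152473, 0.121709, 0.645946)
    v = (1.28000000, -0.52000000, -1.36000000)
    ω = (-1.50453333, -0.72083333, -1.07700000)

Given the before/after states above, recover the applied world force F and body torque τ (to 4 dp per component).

Δω = ω₁−ω₀ = (-0.00453333, -0.12083333, -0.17700000)
ω₀×(Iω₀) = (-0.0432, 0.0675, 0.0270)
I·α + gyro = (-0.0500, -0.1500, -0.1500)
Δv = v₁−v₀ = (-0.12000000, -0.62000000, -0.26000000)
m·(v₁−v₀)/dt = (-0.6000, -3.1000, -1.3000)

F = (-0.6000, -3.1000, -1.3000)
τ = (-0.0500, -0.1500, -0.1500)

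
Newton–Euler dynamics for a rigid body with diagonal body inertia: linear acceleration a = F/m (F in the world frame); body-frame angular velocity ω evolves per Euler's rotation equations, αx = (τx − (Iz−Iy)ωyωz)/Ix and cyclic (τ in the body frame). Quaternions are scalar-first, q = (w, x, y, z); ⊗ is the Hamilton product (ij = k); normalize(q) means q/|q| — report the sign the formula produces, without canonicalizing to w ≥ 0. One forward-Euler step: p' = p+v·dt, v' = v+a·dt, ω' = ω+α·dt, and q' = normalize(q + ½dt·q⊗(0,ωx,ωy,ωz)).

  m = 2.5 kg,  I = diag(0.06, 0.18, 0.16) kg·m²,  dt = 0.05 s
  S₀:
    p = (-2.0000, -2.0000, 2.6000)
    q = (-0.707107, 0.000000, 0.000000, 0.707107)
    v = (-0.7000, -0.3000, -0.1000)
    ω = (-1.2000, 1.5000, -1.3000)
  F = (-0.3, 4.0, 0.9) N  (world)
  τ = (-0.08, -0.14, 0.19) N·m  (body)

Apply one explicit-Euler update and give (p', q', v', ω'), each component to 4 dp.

a = F/m = (-0.1200, 1.6000, 0.3600)
new position p' = (-2.0350, -2.0150, 2.5950)
v + (F/m)dt = (-0.7060, -0.2200, -0.0820)
gyro term ω×Iω = (0.0390, -0.1560, -0.2160)
(τ − ω×Iω)/I = (-1.9833, 0.0889, 2.5375)
ω' = ω + α·dt = (-1.2992, 1.5044, -1.1731)
q⊗(0,ω) = (0.9192391, -0.2121321, -1.9091889, 0.9192391)
q' = normalize(q + ½dt·q⊗(0,ω)) = (-0.6830, -0.0053, -0.0476, 0.7289)

p' = (-2.0350, -2.0150, 2.5950)
q' = (-0.6830, -0.0053, -0.0476, 0.7289)
v' = (-0.7060, -0.2200, -0.0820)
ω' = (-1.2992, 1.5044, -1.1731)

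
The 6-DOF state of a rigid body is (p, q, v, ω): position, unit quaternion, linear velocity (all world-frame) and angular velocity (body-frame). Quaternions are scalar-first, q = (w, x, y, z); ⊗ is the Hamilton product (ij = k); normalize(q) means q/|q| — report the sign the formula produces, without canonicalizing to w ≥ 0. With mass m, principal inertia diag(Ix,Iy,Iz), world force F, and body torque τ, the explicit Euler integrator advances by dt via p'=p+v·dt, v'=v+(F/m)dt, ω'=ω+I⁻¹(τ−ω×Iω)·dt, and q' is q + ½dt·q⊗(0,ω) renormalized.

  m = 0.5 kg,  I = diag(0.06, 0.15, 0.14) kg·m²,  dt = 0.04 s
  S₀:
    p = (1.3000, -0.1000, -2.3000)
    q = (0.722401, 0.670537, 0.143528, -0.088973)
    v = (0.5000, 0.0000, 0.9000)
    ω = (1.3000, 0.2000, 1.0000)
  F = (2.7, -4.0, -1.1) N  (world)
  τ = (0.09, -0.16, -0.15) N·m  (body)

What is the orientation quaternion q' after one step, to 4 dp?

q' = (0.7058, 0.6922, 0.1306, -0.0755)

Hamilton product q⊗(0,ω) = (-0.8114307, 1.1004439, -0.6417217, 0.6699220)
q + ½dt·q⊗(0,ω), renormalized = (0.7058, 0.6922, 0.1306, -0.0755)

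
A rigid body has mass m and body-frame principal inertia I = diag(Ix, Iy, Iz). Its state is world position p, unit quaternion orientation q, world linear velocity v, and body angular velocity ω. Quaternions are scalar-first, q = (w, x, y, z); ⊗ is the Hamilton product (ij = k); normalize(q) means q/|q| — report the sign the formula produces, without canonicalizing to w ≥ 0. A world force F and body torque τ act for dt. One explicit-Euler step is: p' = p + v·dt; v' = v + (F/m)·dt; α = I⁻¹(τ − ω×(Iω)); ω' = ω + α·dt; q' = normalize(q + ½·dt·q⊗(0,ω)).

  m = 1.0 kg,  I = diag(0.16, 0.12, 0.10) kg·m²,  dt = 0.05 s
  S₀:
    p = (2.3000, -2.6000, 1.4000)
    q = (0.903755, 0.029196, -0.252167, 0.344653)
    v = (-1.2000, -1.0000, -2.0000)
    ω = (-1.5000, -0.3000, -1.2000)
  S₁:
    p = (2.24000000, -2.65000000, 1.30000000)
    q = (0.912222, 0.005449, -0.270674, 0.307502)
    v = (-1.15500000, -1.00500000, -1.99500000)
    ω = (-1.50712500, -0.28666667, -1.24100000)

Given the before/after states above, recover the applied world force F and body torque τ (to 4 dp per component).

rate change Δω = (-0.00712500, 0.01333333, -0.04100000)
applied torque τ = (-0.0300, 0.1400, -0.1000)
velocity change Δv = (0.04500000, -0.00500000, 0.00500000)
F = m·Δv/dt = (0.9000, -0.1000, 0.1000)

F = (0.9000, -0.1000, 0.1000)
τ = (-0.0300, 0.1400, -0.1000)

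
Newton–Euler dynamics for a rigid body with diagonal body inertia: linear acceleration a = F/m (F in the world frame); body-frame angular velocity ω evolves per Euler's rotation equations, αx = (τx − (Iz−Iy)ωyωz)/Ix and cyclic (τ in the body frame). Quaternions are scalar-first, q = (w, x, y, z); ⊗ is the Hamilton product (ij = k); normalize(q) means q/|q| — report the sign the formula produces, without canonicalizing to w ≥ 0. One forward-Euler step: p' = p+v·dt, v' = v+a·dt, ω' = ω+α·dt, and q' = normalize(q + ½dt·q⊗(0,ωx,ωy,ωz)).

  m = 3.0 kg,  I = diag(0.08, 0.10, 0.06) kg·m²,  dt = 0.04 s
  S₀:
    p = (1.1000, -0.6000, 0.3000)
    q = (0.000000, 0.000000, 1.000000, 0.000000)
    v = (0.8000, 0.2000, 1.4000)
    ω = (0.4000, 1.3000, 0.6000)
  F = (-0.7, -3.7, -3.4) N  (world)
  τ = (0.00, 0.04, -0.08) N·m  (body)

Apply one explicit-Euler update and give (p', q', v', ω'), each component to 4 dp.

p' = (1.1320, -0.5920, 0.3560)
q' = (-0.0260, 0.0120, 0.9996, -0.0080)
v' = (0.7907, 0.1507, 1.3547)
ω' = (0.4156, 1.3141, 0.5397)

ω×(Iω) gyroscopic = (-0.0312, 0.0048, 0.0104)
α = I⁻¹(τ − ω×Iω) = (0.3900, 0.3520, -1.5067)
ω' = ω + α·dt = (0.4156, 1.3141, 0.5397)
2q̇ = q⊗(0,ω) = (-1.3000000, 0.6000000, 0.0000000, -0.4000000)
updated quaternion q' = (-0.0260, 0.0120, 0.9996, -0.0080)
new position p' = (1.1320, -0.5920, 0.3560)
v + (F/m)dt = (0.7907, 0.1507, 1.3547)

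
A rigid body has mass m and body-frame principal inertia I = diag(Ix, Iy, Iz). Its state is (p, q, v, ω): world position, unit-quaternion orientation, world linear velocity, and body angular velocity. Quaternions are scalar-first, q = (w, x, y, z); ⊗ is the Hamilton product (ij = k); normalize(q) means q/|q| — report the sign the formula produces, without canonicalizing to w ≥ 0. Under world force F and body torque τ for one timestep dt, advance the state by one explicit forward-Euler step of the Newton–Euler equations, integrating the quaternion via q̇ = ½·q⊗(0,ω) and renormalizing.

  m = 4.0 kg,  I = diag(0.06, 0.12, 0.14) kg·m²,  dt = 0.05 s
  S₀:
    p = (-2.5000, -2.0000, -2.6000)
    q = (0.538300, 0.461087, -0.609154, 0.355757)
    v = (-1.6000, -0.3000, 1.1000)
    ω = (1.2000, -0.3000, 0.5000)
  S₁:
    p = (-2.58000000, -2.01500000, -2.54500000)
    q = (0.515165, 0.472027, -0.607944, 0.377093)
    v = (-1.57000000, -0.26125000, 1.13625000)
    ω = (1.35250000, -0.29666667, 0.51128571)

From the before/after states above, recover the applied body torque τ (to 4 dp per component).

ω₁ − ω₀ = (0.15250000, 0.00333333, 0.01128571)
ω₀×(Iω₀) = (-0.0030, -0.0480, -0.0216)
applied torque τ = (0.1800, -0.0400, 0.0100)

τ = (0.1800, -0.0400, 0.0100)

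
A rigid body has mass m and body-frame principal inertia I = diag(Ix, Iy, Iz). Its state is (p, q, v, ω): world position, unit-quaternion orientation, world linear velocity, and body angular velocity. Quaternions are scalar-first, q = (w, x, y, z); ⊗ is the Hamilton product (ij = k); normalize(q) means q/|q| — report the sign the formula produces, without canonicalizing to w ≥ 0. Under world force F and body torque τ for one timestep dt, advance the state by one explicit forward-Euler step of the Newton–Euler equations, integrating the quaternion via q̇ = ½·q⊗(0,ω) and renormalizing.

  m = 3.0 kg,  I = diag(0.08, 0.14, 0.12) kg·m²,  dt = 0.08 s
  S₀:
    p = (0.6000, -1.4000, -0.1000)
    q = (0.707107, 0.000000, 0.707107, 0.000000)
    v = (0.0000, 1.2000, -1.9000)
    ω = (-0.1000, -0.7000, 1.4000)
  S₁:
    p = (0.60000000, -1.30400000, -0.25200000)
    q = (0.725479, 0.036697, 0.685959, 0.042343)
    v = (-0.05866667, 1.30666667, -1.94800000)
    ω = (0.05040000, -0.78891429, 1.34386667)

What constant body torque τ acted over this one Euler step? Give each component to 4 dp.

τ = (0.1700, -0.1500, -0.0800)

rate change Δω = (0.15040000, -0.08891429, -0.05613333)
applied torque τ = (0.1700, -0.1500, -0.0800)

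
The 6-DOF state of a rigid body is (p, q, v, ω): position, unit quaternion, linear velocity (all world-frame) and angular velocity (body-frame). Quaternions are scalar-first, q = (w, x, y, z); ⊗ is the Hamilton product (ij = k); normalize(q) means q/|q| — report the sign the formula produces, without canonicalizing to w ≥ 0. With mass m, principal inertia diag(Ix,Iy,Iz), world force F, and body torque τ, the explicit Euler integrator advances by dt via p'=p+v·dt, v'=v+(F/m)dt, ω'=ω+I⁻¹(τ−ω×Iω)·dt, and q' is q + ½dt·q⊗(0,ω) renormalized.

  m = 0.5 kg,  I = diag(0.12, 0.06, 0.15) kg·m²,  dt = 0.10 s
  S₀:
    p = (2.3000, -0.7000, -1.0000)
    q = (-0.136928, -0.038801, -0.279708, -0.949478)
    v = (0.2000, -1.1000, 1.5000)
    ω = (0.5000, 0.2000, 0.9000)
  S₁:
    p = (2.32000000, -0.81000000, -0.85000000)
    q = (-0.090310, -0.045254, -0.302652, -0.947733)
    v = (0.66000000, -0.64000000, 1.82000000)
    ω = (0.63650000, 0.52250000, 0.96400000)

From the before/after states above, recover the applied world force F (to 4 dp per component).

F = (2.3000, 2.3000, 1.6000)

velocity change Δv = (0.46000000, 0.46000000, 0.32000000)
m·(v₁−v₀)/dt = (2.3000, 2.3000, 1.6000)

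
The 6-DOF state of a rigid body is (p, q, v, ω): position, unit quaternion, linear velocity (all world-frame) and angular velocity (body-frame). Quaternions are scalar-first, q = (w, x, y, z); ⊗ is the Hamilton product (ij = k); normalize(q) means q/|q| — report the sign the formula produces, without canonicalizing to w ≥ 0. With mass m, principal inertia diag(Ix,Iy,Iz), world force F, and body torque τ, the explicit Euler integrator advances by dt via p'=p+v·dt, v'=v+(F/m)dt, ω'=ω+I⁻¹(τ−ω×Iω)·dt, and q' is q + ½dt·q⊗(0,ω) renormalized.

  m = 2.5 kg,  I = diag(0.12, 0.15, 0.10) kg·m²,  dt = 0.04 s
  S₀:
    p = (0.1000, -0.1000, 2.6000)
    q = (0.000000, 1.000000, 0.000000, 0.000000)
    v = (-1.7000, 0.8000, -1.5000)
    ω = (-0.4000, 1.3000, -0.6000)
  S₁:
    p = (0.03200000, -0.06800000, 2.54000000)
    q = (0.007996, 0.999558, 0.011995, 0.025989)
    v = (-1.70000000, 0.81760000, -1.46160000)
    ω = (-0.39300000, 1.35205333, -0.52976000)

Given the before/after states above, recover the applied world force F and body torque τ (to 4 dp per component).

F = (0.0000, 1.1000, 2.4000)
τ = (0.0600, 0.2000, 0.1600)

rate change Δω = (0.00700000, 0.05205333, 0.07024000)
precession coupling = (0.0390, 0.0048, -0.0156)
τ = I·(Δω/dt) + ω₀×(Iω₀) = (0.0600, 0.2000, 0.1600)
v₁ − v₀ = (0.00000000, 0.01760000, 0.03840000)
applied force F = (0.0000, 1.1000, 2.4000)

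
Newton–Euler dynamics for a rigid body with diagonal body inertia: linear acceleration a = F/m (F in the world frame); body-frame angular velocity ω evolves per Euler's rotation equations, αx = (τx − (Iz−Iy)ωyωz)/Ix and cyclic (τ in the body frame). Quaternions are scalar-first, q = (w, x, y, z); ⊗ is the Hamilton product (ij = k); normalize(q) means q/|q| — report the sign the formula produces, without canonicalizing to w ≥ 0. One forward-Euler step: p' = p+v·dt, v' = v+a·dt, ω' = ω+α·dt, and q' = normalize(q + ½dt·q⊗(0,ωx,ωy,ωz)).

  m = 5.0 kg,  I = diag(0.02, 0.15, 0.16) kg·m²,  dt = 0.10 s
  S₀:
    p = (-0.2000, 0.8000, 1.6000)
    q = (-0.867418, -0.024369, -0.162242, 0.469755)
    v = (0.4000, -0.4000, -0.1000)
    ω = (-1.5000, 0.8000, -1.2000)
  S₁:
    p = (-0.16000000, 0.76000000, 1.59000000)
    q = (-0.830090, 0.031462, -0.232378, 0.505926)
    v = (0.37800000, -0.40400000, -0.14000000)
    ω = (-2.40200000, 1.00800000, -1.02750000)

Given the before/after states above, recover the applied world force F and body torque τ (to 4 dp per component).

Δv = v₁−v₀ = (-0.02200000, -0.00400000, -0.04000000)
m·(v₁−v₀)/dt = (-1.1000, -0.2000, -2.0000)
ω₁ − ω₀ = (-0.90200000, 0.20800000, 0.17250000)
ω₀×(Iω₀) = (-0.0096, -0.2520, -0.1560)
applied torque τ = (-0.1900, 0.0600, 0.1200)

F = (-1.1000, -0.2000, -2.0000)
τ = (-0.1900, 0.0600, 0.1200)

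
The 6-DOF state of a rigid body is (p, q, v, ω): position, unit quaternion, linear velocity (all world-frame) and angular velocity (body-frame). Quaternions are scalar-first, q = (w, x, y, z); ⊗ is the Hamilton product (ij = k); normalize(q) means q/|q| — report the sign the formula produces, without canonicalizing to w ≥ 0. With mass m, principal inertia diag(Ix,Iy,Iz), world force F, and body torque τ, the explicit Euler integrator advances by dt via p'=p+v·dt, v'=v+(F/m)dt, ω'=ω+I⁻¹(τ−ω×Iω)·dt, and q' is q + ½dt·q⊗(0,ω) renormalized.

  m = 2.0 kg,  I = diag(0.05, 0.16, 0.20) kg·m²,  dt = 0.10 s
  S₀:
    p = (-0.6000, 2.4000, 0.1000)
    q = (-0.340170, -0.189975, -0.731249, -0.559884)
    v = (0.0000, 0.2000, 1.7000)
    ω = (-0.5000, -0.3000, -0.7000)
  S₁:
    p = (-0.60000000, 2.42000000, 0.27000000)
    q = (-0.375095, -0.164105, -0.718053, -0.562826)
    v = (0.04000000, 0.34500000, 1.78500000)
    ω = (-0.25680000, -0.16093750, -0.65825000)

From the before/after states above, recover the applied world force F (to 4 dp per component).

F = (0.8000, 2.9000, 1.7000)

v₁ − v₀ = (0.04000000, 0.14500000, 0.08500000)
F = m·Δv/dt = (0.8000, 2.9000, 1.7000)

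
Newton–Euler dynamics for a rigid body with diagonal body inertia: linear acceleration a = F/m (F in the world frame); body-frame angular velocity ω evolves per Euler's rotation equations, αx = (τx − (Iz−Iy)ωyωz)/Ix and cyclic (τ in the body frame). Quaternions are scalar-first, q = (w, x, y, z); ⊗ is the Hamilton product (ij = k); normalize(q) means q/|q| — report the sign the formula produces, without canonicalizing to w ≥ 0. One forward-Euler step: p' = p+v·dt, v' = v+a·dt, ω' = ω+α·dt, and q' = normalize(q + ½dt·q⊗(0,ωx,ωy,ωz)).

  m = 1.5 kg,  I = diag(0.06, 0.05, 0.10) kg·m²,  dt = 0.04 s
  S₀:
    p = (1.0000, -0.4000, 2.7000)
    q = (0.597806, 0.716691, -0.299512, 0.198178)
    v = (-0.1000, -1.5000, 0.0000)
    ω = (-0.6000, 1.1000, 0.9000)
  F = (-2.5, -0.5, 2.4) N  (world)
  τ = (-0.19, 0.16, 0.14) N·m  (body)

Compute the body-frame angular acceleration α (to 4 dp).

α = (-3.9917, 2.7680, 1.3340)

ω×(Iω) gyroscopic = (0.0495, 0.0216, 0.0066)
α = I⁻¹(τ − ω×Iω) = (-3.9917, 2.7680, 1.3340)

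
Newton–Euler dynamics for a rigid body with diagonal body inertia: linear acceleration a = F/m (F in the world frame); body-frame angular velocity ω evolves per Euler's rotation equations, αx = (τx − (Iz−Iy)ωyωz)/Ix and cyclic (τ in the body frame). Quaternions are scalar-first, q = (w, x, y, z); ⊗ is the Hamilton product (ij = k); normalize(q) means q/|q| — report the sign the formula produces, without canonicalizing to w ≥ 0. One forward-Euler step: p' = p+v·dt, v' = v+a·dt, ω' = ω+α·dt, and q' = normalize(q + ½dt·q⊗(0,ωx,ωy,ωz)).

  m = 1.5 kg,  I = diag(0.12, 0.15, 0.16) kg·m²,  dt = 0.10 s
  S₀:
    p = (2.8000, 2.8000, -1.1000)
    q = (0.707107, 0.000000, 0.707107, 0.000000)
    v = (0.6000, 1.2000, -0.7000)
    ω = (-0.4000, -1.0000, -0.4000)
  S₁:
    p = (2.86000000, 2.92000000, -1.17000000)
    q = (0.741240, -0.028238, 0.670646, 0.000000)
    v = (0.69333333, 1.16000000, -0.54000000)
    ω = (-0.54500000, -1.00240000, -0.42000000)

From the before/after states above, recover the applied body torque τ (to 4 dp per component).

τ = (-0.1700, -0.0100, -0.0200)

Δω = ω₁−ω₀ = (-0.14500000, -0.00240000, -0.02000000)
precession coupling = (0.0040, -0.0064, 0.0120)
τ = I·(Δω/dt) + ω₀×(Iω₀) = (-0.1700, -0.0100, -0.0200)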